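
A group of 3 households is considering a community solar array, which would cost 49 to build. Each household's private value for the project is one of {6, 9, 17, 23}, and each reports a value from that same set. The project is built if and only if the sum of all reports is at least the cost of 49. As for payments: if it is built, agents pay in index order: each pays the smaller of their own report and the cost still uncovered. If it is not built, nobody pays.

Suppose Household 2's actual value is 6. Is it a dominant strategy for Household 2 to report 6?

Check each profile of the others' reports and compare truth against every alternative report.
Others report (17, 23): truth gives 0, best alternative gives -3.
Others report (23, 17): truth gives 0, best alternative gives -3.
Others report (23, 23): truth gives 0, best alternative gives -3.
Others report (6, 6): truth gives 0, best alternative gives 0.
Others report (6, 9): truth gives 0, best alternative gives 0.
Others report (6, 17): truth gives 0, best alternative gives 0.
(Remaining 10 profiles checked similarly; truth is weakly best in each.)
In every case the truthful report is at least as good as any alternative, so it is a dominant strategy.

Yes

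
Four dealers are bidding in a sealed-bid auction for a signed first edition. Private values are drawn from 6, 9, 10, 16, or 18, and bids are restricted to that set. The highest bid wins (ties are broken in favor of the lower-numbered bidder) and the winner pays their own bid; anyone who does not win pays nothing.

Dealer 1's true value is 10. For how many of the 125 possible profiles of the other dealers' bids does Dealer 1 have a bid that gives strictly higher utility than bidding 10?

8

Others bid (6, 6, 6): truth gives 0; bid 6 gives 4 > 0. Violating.
Others bid (6, 6, 9): truth gives 0; bid 9 gives 1 > 0. Violating.
Others bid (6, 9, 6): truth gives 0; bid 9 gives 1 > 0. Violating.
Others bid (6, 9, 9): truth gives 0; bid 9 gives 1 > 0. Violating.
Others bid (6, 6, 10): truth gives 0; no alternative beats it.
Others bid (6, 6, 16): truth gives 0; no alternative beats it.
(Checking all 125 profiles: 8 have a profitable deviation, 117 do not.)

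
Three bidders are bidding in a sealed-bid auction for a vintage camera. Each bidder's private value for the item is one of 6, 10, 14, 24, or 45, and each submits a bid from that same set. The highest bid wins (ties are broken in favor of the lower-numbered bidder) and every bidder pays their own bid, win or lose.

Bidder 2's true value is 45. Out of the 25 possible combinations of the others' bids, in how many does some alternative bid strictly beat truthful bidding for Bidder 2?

17

Others bid (6, 6): truth gives 0; bid 10 gives 35 > 0. Violating.
Others bid (6, 10): truth gives 0; bid 10 gives 35 > 0. Violating.
Others bid (6, 14): truth gives 0; bid 14 gives 31 > 0. Violating.
Others bid (6, 24): truth gives 0; bid 24 gives 21 > 0. Violating.
Others bid (6, 45): truth gives 0; no alternative beats it.
Others bid (10, 45): truth gives 0; no alternative beats it.
(Checking all 25 profiles: 17 have a profitable deviation, 8 do not.)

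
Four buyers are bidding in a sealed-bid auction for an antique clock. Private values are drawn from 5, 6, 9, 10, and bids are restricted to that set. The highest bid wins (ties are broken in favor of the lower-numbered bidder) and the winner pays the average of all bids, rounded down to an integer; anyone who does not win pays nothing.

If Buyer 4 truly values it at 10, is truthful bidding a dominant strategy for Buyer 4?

No

Consider the case where Buyer 1 bids 5, Buyer 2 bids 5 and Buyer 3 bids 5.
Truthful bid 10: wins, pays 6, utility 10 - 6 = 4.
Bid 6 instead: wins, pays 5, utility 10 - 5 = 5.
Since 5 > 4, bidding 6 is strictly better here, so truthful bidding is not dominant.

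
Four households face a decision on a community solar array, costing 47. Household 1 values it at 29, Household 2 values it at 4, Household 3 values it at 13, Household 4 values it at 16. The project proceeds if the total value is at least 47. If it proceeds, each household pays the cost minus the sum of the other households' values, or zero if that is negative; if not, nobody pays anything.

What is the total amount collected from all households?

Total value 62 ≥ cost 47, so it is built.
Household 1: others sum to 33; max(0, 47 - 33) = 14.
Household 2: others sum to 58; max(0, 47 - 58) = 0.
Household 3: others sum to 49; max(0, 47 - 49) = 0.
Household 4: others sum to 46; max(0, 47 - 46) = 1.
Total collected = 14 + 0 + 0 + 1 = 15.

15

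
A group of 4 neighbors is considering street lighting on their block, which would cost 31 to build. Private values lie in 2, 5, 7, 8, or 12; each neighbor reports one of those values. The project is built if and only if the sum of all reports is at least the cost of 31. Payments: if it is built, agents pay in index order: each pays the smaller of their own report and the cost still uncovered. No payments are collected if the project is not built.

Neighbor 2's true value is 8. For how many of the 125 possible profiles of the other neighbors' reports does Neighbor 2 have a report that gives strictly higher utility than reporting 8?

38

Others report (2, 12, 12): truth gives 0; report 5 gives 3 > 0. Violating.
Others report (5, 7, 12): truth gives 0; report 7 gives 1 > 0. Violating.
Others report (5, 8, 12): truth gives 0; report 7 gives 1 > 0. Violating.
Others report (5, 12, 7): truth gives 0; report 7 gives 1 > 0. Violating.
Others report (2, 2, 2): truth gives 0; no alternative beats it.
Others report (2, 2, 5): truth gives 0; no alternative beats it.
(Checking all 125 profiles: 38 have a profitable deviation, 87 do not.)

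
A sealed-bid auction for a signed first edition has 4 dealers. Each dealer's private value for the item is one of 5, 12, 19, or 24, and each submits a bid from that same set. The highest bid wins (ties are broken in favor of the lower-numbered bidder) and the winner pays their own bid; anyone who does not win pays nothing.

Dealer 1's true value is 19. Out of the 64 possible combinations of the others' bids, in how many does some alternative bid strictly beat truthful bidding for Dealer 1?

8

Others bid (5, 5, 5): truth gives 0; bid 5 gives 14 > 0. Violating.
Others bid (5, 5, 12): truth gives 0; bid 12 gives 7 > 0. Violating.
Others bid (5, 12, 5): truth gives 0; bid 12 gives 7 > 0. Violating.
Others bid (5, 12, 12): truth gives 0; bid 12 gives 7 > 0. Violating.
Others bid (5, 5, 19): truth gives 0; no alternative beats it.
Others bid (5, 5, 24): truth gives 0; no alternative beats it.
(Checking all 64 profiles: 8 have a profitable deviation, 56 do not.)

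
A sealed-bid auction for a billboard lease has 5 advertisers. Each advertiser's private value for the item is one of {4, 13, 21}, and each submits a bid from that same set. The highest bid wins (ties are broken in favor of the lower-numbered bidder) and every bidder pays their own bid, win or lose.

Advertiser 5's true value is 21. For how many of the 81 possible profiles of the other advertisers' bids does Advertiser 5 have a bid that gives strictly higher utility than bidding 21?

66

Others bid (4, 4, 4, 4): truth gives 0; bid 13 gives 8 > 0. Violating.
Others bid (4, 4, 4, 21): truth gives -21; bid 4 gives -4 > -21. Violating.
Others bid (4, 4, 13, 21): truth gives -21; bid 4 gives -4 > -21. Violating.
Others bid (4, 4, 21, 4): truth gives -21; bid 4 gives -4 > -21. Violating.
Others bid (4, 4, 4, 13): truth gives 0; no alternative beats it.
Others bid (4, 4, 13, 4): truth gives 0; no alternative beats it.
(Checking all 81 profiles: 66 have a profitable deviation, 15 do not.)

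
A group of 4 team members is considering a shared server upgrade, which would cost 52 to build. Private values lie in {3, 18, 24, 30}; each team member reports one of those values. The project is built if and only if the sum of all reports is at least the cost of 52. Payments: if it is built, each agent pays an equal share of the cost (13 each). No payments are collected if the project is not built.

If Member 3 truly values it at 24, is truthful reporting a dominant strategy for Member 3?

Consider the case where Member 1 reports 3, Member 2 reports 3 and Member 4 reports 18.
Truthful report 24: project not built, utility 0.
Report 30 instead: project built, pays 13, utility 24 - 13 = 11.
Since 11 > 0, reporting 30 is strictly better here, so truthful reporting is not dominant.

No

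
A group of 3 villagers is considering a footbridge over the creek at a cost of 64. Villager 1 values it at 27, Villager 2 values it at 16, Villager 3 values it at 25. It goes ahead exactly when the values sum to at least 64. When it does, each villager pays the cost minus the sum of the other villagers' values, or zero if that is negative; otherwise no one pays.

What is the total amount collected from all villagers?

Total value 68 ≥ cost 64, so it is built.
Villager 1: others sum to 41; max(0, 64 - 41) = 23.
Villager 2: others sum to 52; max(0, 64 - 52) = 12.
Villager 3: others sum to 43; max(0, 64 - 43) = 21.
Total collected = 23 + 12 + 21 = 56.

56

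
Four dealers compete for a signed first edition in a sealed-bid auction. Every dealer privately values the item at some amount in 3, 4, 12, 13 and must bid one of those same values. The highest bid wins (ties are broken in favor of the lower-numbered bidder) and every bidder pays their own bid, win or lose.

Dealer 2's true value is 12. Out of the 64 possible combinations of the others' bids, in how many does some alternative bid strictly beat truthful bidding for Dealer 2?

Others bid (3, 3, 3): truth gives 0; bid 4 gives 8 > 0. Violating.
Others bid (3, 3, 4): truth gives 0; bid 4 gives 8 > 0. Violating.
Others bid (3, 3, 13): truth gives -12; bid 13 gives -1 > -12. Violating.
Others bid (3, 4, 3): truth gives 0; bid 4 gives 8 > 0. Violating.
Others bid (3, 3, 12): truth gives 0; no alternative beats it.
Others bid (3, 4, 12): truth gives 0; no alternative beats it.
(Checking all 64 profiles: 50 have a profitable deviation, 14 do not.)

50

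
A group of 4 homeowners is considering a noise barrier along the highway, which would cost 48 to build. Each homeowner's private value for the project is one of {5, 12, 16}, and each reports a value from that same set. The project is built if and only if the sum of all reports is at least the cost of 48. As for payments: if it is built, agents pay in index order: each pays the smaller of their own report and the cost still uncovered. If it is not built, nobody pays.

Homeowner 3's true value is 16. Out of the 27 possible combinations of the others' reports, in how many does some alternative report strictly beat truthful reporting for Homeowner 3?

11

Others report (5, 16, 16): truth gives 0; report 12 gives 4 > 0. Violating.
Others report (12, 12, 12): truth gives 0; report 12 gives 4 > 0. Violating.
Others report (12, 12, 16): truth gives 0; report 12 gives 4 > 0. Violating.
Others report (12, 16, 12): truth gives 0; report 12 gives 4 > 0. Violating.
Others report (5, 5, 5): truth gives 0; no alternative beats it.
Others report (5, 5, 12): truth gives 0; no alternative beats it.
(Checking all 27 profiles: 11 have a profitable deviation, 16 do not.)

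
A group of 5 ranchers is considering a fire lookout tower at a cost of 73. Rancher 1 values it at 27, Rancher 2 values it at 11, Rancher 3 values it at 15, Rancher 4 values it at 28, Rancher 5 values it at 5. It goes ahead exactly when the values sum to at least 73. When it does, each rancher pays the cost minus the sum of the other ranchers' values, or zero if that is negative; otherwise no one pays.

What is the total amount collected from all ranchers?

31

Total value 86 ≥ cost 73, so it is built.
Rancher 1: others sum to 59; max(0, 73 - 59) = 14.
Rancher 2: others sum to 75; max(0, 73 - 75) = 0.
Rancher 3: others sum to 71; max(0, 73 - 71) = 2.
Rancher 4: others sum to 58; max(0, 73 - 58) = 15.
Rancher 5: others sum to 81; max(0, 73 - 81) = 0.
Total collected = 14 + 0 + 2 + 15 + 0 = 31.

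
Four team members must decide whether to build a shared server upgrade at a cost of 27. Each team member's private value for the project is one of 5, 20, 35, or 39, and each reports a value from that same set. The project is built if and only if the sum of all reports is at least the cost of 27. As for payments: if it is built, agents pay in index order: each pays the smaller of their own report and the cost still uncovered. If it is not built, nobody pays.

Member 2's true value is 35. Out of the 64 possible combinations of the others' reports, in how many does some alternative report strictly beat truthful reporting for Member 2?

Others report (5, 5, 5): truth gives 13; report 20 gives 15 > 13. Violating.
Others report (5, 5, 20): truth gives 13; report 5 gives 30 > 13. Violating.
Others report (5, 5, 35): truth gives 13; report 5 gives 30 > 13. Violating.
Others report (5, 5, 39): truth gives 13; report 5 gives 30 > 13. Violating.
Others report (35, 5, 5): truth gives 35; no alternative beats it.
Others report (35, 5, 20): truth gives 35; no alternative beats it.
(Checking all 64 profiles: 32 have a profitable deviation, 32 do not.)

32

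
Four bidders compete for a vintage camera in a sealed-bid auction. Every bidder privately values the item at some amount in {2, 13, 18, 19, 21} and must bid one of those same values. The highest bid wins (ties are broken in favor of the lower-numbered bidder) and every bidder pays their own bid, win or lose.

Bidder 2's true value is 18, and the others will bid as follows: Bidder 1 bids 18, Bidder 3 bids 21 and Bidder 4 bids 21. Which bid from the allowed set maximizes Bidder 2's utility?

Bid 2: loses but pays 2, utility -2.
Bid 13: loses but pays 13, utility -13.
Bid 18: loses but pays 18, utility -18.
Bid 19: loses but pays 19, utility -19.
Bid 21: wins, pays 21, utility 18 - 21 = -3.
The best choice is 2 with utility -2.

2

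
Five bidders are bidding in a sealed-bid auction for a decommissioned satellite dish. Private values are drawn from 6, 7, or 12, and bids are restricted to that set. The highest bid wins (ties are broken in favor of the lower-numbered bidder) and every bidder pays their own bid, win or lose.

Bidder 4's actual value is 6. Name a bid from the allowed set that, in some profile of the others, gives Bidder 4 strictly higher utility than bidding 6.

7

Suppose Bidder 1 bids 6, Bidder 2 bids 6, Bidder 3 bids 6 and Bidder 5 bids 6.
Bid 6: loses but pays 6, utility -6.
Bid 7: wins, pays 7, utility 6 - 7 = -1.
So bidding 7 beats truth here (-1 > -6).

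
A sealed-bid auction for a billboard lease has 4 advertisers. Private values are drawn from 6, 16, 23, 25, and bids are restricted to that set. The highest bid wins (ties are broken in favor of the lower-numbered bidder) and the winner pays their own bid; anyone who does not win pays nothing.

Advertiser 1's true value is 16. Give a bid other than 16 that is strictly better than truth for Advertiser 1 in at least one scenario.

Suppose Advertiser 2 bids 6, Advertiser 3 bids 6 and Advertiser 4 bids 6.
Bid 16: wins, pays 16, utility 16 - 16 = 0.
Bid 6: wins, pays 6, utility 16 - 6 = 10.
So bidding 6 beats truth here (10 > 0).

6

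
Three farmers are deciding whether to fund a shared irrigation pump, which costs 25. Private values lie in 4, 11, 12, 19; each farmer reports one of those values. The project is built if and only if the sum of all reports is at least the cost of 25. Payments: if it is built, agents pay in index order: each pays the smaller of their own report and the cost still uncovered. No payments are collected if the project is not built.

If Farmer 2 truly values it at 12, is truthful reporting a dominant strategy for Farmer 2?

No

Consider the case where Farmer 1 reports 4 and Farmer 3 reports 11.
Truthful report 12: project built, pays 12, utility 12 - 12 = 0.
Report 11 instead: project built, pays 11, utility 12 - 11 = 1.
Since 1 > 0, reporting 11 is strictly better here, so truthful reporting is not dominant.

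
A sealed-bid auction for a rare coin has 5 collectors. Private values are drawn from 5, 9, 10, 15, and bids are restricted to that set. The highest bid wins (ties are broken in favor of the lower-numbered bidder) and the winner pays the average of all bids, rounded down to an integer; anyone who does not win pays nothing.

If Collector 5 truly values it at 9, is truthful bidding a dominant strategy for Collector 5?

Consider the case where Collector 1 bids 5, Collector 2 bids 5, Collector 3 bids 5 and Collector 4 bids 9.
Truthful bid 9: loses, pays 0, utility 0.
Bid 10 instead: wins, pays 6, utility 9 - 6 = 3.
Since 3 > 0, bidding 10 is strictly better here, so truthful bidding is not dominant.

No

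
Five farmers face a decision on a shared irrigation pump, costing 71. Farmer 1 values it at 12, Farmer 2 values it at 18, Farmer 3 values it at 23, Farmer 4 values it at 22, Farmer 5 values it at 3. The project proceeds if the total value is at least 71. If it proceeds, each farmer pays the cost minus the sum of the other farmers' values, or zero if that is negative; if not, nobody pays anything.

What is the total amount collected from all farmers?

Total value 78 ≥ cost 71, so it is built.
Farmer 1: others sum to 66; max(0, 71 - 66) = 5.
Farmer 2: others sum to 60; max(0, 71 - 60) = 11.
Farmer 3: others sum to 55; max(0, 71 - 55) = 16.
Farmer 4: others sum to 56; max(0, 71 - 56) = 15.
Farmer 5: others sum to 75; max(0, 71 - 75) = 0.
Total collected = 5 + 11 + 16 + 15 + 0 = 47.

47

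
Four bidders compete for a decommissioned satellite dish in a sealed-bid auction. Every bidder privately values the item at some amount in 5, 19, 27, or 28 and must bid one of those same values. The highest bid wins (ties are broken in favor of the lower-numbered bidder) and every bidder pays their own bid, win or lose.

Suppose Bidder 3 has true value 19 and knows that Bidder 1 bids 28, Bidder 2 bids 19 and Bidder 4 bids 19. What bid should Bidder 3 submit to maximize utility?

Bid 5: loses but pays 5, utility -5.
Bid 19: loses but pays 19, utility -19.
Bid 27: loses but pays 27, utility -27.
Bid 28: loses but pays 28, utility -28.
The best choice is 5 with utility -5.

5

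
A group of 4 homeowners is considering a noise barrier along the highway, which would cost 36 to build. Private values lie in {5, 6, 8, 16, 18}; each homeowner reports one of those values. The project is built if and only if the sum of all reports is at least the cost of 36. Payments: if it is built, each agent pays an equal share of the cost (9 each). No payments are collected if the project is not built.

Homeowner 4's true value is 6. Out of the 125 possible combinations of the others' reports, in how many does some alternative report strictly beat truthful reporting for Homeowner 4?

9

Others report (6, 6, 18): truth gives -3; report 5 gives 0 > -3. Violating.
Others report (6, 8, 16): truth gives -3; report 5 gives 0 > -3. Violating.
Others report (6, 16, 8): truth gives -3; report 5 gives 0 > -3. Violating.
Others report (6, 18, 6): truth gives -3; report 5 gives 0 > -3. Violating.
Others report (5, 5, 5): truth gives 0; no alternative beats it.
Others report (5, 5, 6): truth gives 0; no alternative beats it.
(Checking all 125 profiles: 9 have a profitable deviation, 116 do not.)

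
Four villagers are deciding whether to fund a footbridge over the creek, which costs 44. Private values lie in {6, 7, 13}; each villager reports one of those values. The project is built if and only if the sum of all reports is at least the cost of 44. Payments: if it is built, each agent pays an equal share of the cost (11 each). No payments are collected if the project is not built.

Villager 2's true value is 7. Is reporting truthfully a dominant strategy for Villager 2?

Check each profile of the others' reports and compare truth against every alternative report.
Others report (13, 13, 13): truth gives -4, best alternative gives -4.
Others report (6, 6, 6): truth gives 0, best alternative gives 0.
Others report (6, 6, 7): truth gives 0, best alternative gives 0.
Others report (6, 6, 13): truth gives 0, best alternative gives 0.
Others report (6, 7, 6): truth gives 0, best alternative gives 0.
Others report (6, 7, 7): truth gives 0, best alternative gives 0.
(Remaining 21 profiles checked similarly; truth is weakly best in each.)
In every case the truthful report is at least as good as any alternative, so it is a dominant strategy.

Yes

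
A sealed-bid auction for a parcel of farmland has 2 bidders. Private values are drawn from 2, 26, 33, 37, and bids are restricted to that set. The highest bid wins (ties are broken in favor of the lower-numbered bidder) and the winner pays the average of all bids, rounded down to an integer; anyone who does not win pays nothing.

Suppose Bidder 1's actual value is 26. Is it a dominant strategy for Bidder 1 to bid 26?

Consider the case where Bidder 2 bids 2.
Truthful bid 26: wins, pays 14, utility 26 - 14 = 12.
Bid 2 instead: wins, pays 2, utility 26 - 2 = 24.
Since 24 > 12, bidding 2 is strictly better here, so truthful bidding is not dominant.

No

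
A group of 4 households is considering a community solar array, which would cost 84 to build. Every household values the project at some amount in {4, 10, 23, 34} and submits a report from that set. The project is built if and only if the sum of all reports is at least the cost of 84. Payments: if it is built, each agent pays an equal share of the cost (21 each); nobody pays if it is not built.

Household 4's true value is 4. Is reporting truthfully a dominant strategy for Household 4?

Yes

Check each profile of the others' reports and compare truth against every alternative report.
Others report (10, 34, 34): truth gives 0, best alternative gives -17.
Others report (34, 10, 34): truth gives 0, best alternative gives -17.
Others report (34, 34, 10): truth gives 0, best alternative gives -17.
Others report (23, 23, 34): truth gives -17, best alternative gives -17.
Others report (23, 34, 23): truth gives -17, best alternative gives -17.
Others report (23, 34, 34): truth gives -17, best alternative gives -17.
(Remaining 58 profiles checked similarly; truth is weakly best in each.)
In every case the truthful report is at least as good as any alternative, so it is a dominant strategy.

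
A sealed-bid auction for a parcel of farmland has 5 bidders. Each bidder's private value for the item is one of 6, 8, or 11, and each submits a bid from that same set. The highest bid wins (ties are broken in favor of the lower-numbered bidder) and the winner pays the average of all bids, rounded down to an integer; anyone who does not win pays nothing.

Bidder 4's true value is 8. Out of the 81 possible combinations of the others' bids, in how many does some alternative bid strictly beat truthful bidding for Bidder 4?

Others bid (6, 6, 8, 6): truth gives 0; bid 11 gives 1 > 0. Violating.
Others bid (6, 6, 8, 8): truth gives 0; bid 11 gives 1 > 0. Violating.
Others bid (6, 8, 6, 6): truth gives 0; bid 11 gives 1 > 0. Violating.
Others bid (6, 8, 6, 8): truth gives 0; bid 11 gives 1 > 0. Violating.
Others bid (6, 6, 6, 6): truth gives 2; no alternative beats it.
Others bid (6, 6, 6, 8): truth gives 2; no alternative beats it.
(Checking all 81 profiles: 9 have a profitable deviation, 72 do not.)

9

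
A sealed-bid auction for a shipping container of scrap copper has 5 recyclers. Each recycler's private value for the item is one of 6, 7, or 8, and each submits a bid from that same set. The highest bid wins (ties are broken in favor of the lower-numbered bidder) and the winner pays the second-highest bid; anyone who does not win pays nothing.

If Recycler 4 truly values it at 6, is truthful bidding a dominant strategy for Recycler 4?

Check each profile of the others' bids and compare truth against every alternative bid.
Others bid (6, 6, 6, 7): truth gives 0, best alternative gives -1.
Others bid (6, 6, 6, 6): truth gives 0, best alternative gives 0.
Others bid (6, 6, 6, 8): truth gives 0, best alternative gives 0.
Others bid (6, 6, 7, 6): truth gives 0, best alternative gives 0.
Others bid (6, 6, 7, 7): truth gives 0, best alternative gives 0.
Others bid (6, 6, 7, 8): truth gives 0, best alternative gives 0.
(Remaining 75 profiles checked similarly; truth is weakly best in each.)
In every case the truthful bid is at least as good as any alternative, so it is a dominant strategy.

Yes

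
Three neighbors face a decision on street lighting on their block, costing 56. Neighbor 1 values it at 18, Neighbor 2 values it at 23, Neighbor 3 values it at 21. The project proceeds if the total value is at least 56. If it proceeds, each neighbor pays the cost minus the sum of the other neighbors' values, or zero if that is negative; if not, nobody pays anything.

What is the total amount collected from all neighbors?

44

Total value 62 ≥ cost 56, so it is built.
Neighbor 1: others sum to 44; max(0, 56 - 44) = 12.
Neighbor 2: others sum to 39; max(0, 56 - 39) = 17.
Neighbor 3: others sum to 41; max(0, 56 - 41) = 15.
Total collected = 12 + 17 + 15 = 44.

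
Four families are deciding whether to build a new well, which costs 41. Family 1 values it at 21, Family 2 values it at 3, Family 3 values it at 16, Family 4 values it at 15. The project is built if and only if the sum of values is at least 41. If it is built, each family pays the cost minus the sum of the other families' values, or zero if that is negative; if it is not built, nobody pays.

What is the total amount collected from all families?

10

Total value 55 ≥ cost 41, so it is built.
Family 1: others sum to 34; max(0, 41 - 34) = 7.
Family 2: others sum to 52; max(0, 41 - 52) = 0.
Family 3: others sum to 39; max(0, 41 - 39) = 2.
Family 4: others sum to 40; max(0, 41 - 40) = 1.
Total collected = 7 + 0 + 2 + 1 = 10.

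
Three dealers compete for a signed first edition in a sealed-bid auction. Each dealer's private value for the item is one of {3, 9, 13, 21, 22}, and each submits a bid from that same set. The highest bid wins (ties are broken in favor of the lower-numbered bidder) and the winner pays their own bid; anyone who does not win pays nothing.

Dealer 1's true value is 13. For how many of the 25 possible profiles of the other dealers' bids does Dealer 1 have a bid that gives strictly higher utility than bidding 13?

Others bid (3, 3): truth gives 0; bid 3 gives 10 > 0. Violating.
Others bid (3, 9): truth gives 0; bid 9 gives 4 > 0. Violating.
Others bid (9, 3): truth gives 0; bid 9 gives 4 > 0. Violating.
Others bid (9, 9): truth gives 0; bid 9 gives 4 > 0. Violating.
Others bid (3, 13): truth gives 0; no alternative beats it.
Others bid (3, 21): truth gives 0; no alternative beats it.
(Checking all 25 profiles: 4 have a profitable deviation, 21 do not.)

4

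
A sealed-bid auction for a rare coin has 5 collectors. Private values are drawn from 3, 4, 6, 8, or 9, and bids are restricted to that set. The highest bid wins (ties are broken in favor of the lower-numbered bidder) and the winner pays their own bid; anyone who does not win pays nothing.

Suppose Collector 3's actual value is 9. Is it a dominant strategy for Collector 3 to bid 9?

Consider the case where Collector 1 bids 3, Collector 2 bids 3, Collector 4 bids 3 and Collector 5 bids 3.
Truthful bid 9: wins, pays 9, utility 9 - 9 = 0.
Bid 4 instead: wins, pays 4, utility 9 - 4 = 5.
Since 5 > 0, bidding 4 is strictly better here, so truthful bidding is not dominant.

No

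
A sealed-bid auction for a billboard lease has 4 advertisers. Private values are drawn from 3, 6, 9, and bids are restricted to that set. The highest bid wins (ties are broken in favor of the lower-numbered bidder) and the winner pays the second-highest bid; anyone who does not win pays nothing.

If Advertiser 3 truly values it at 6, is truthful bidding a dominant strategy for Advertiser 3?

Check each profile of the others' bids and compare truth against every alternative bid.
Others bid (3, 3, 3): truth gives 3, best alternative gives 3.
Others bid (3, 3, 6): truth gives 0, best alternative gives 0.
Others bid (3, 3, 9): truth gives 0, best alternative gives 0.
Others bid (3, 6, 3): truth gives 0, best alternative gives 0.
Others bid (3, 6, 6): truth gives 0, best alternative gives 0.
Others bid (3, 6, 9): truth gives 0, best alternative gives 0.
(Remaining 21 profiles checked similarly; truth is weakly best in each.)
In every case the truthful bid is at least as good as any alternative, so it is a dominant strategy.

Yes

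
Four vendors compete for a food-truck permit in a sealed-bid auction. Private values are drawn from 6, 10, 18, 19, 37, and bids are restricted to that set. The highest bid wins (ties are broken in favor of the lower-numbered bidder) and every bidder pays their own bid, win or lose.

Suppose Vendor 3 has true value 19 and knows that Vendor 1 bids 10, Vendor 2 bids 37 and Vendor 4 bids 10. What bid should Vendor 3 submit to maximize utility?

6

Bid 6: loses but pays 6, utility -6.
Bid 10: loses but pays 10, utility -10.
Bid 18: loses but pays 18, utility -18.
Bid 19: loses but pays 19, utility -19.
Bid 37: loses but pays 37, utility -37.
The best choice is 6 with utility -6.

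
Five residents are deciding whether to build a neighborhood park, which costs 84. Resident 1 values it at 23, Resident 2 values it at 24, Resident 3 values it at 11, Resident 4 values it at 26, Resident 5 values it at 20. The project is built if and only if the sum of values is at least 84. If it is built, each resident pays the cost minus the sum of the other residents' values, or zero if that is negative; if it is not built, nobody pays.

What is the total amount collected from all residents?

Total value 104 ≥ cost 84, so it is built.
Resident 1: others sum to 81; max(0, 84 - 81) = 3.
Resident 2: others sum to 80; max(0, 84 - 80) = 4.
Resident 3: others sum to 93; max(0, 84 - 93) = 0.
Resident 4: others sum to 78; max(0, 84 - 78) = 6.
Resident 5: others sum to 84; max(0, 84 - 84) = 0.
Total collected = 3 + 4 + 0 + 6 + 0 = 13.

13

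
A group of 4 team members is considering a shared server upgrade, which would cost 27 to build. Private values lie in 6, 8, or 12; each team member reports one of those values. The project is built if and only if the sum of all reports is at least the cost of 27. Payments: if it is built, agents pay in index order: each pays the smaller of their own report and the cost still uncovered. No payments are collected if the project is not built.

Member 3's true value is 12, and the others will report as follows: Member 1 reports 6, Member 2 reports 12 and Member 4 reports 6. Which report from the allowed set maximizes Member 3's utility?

Report 6: project built, pays 6, utility 12 - 6 = 6.
Report 8: project built, pays 8, utility 12 - 8 = 4.
Report 12: project built, pays 9, utility 12 - 9 = 3.
The best choice is 6 with utility 6.

6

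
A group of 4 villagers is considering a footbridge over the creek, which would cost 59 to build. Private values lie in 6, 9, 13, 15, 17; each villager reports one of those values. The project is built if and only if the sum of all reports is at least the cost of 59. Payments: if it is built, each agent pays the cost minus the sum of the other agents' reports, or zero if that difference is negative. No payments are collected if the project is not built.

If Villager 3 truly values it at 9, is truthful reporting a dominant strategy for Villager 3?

Yes

Check each profile of the others' reports and compare truth against every alternative report.
Others report (17, 17, 17): truth gives 1, best alternative gives 1.
Others report (6, 6, 6): truth gives 0, best alternative gives 0.
Others report (6, 6, 9): truth gives 0, best alternative gives 0.
Others report (6, 6, 13): truth gives 0, best alternative gives 0.
Others report (6, 6, 15): truth gives 0, best alternative gives 0.
Others report (6, 6, 17): truth gives 0, best alternative gives 0.
(Remaining 119 profiles checked similarly; truth is weakly best in each.)
In every case the truthful report is at least as good as any alternative, so it is a dominant strategy.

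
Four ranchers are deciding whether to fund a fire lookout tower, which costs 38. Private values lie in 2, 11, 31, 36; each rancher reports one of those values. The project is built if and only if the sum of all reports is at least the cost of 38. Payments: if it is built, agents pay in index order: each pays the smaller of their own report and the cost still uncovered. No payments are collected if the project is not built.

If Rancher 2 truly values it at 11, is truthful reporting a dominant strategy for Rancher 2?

No

Consider the case where Rancher 1 reports 2, Rancher 3 reports 2 and Rancher 4 reports 36.
Truthful report 11: project built, pays 11, utility 11 - 11 = 0.
Report 2 instead: project built, pays 2, utility 11 - 2 = 9.
Since 9 > 0, reporting 2 is strictly better here, so truthful reporting is not dominant.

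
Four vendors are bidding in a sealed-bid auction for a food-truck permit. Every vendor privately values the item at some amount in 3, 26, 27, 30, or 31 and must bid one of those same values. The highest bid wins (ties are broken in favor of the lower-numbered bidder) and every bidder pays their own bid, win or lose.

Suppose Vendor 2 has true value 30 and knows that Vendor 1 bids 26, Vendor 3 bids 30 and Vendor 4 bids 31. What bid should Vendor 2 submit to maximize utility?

Bid 3: loses but pays 3, utility -3.
Bid 26: loses but pays 26, utility -26.
Bid 27: loses but pays 27, utility -27.
Bid 30: loses but pays 30, utility -30.
Bid 31: wins, pays 31, utility 30 - 31 = -1.
The best choice is 31 with utility -1.

31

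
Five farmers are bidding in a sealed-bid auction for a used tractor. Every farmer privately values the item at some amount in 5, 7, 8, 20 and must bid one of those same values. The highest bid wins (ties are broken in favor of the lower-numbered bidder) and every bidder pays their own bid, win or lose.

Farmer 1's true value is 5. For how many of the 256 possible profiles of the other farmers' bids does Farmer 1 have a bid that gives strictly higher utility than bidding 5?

80

Others bid (5, 5, 5, 7): truth gives -5; bid 7 gives -2 > -5. Violating.
Others bid (5, 5, 5, 8): truth gives -5; bid 8 gives -3 > -5. Violating.
Others bid (5, 5, 7, 5): truth gives -5; bid 7 gives -2 > -5. Violating.
Others bid (5, 5, 7, 7): truth gives -5; bid 7 gives -2 > -5. Violating.
Others bid (5, 5, 5, 5): truth gives 0; no alternative beats it.
Others bid (5, 5, 5, 20): truth gives -5; no alternative beats it.
(Checking all 256 profiles: 80 have a profitable deviation, 176 do not.)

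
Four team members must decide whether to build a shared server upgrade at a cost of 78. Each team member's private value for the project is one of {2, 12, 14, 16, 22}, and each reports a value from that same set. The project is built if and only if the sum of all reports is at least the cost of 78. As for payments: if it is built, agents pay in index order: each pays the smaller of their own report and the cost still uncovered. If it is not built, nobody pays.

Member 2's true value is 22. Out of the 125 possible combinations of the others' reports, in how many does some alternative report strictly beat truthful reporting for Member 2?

1

Others report (22, 22, 22): truth gives 0; report 12 gives 10 > 0. Violating.
Others report (2, 2, 2): truth gives 0; no alternative beats it.
Others report (2, 2, 12): truth gives 0; no alternative beats it.
(Checking all 125 profiles: 1 has a profitable deviation, 124 do not.)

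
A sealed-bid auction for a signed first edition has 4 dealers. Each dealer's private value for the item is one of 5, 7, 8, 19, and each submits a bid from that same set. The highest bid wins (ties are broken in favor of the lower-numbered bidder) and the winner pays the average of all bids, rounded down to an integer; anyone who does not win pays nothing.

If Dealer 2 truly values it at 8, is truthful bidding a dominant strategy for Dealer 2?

Yes

Check each profile of the others' bids and compare truth against every alternative bid.
Others bid (5, 5, 8): truth gives 2, best alternative gives 0.
Others bid (5, 8, 5): truth gives 2, best alternative gives 0.
Others bid (7, 5, 5): truth gives 2, best alternative gives 0.
Others bid (7, 5, 7): truth gives 2, best alternative gives 0.
Others bid (7, 7, 5): truth gives 2, best alternative gives 0.
Others bid (5, 7, 8): truth gives 1, best alternative gives 0.
(Remaining 58 profiles checked similarly; truth is weakly best in each.)
In every case the truthful bid is at least as good as any alternative, so it is a dominant strategy.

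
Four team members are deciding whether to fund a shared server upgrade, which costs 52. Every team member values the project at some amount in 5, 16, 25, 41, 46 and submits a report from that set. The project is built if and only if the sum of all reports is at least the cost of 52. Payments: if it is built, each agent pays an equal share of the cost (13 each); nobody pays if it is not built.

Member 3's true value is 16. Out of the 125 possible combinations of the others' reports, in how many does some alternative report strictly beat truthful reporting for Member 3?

7

Others report (5, 5, 5): truth gives 0; report 41 gives 3 > 0. Violating.
Others report (5, 5, 16): truth gives 0; report 41 gives 3 > 0. Violating.
Others report (5, 5, 25): truth gives 0; report 25 gives 3 > 0. Violating.
Others report (5, 16, 5): truth gives 0; report 41 gives 3 > 0. Violating.
Others report (5, 5, 41): truth gives 3; no alternative beats it.
Others report (5, 5, 46): truth gives 3; no alternative beats it.
(Checking all 125 profiles: 7 have a profitable deviation, 118 do not.)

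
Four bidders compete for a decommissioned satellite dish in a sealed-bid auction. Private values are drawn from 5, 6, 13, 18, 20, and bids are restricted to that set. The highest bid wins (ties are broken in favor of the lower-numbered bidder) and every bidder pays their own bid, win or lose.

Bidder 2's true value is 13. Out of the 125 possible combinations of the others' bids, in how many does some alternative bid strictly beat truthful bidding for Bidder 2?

Others bid (5, 5, 5): truth gives 0; bid 6 gives 7 > 0. Violating.
Others bid (5, 5, 6): truth gives 0; bid 6 gives 7 > 0. Violating.
Others bid (5, 5, 18): truth gives -13; bid 5 gives -5 > -13. Violating.
Others bid (5, 5, 20): truth gives -13; bid 5 gives -5 > -13. Violating.
Others bid (5, 5, 13): truth gives 0; no alternative beats it.
Others bid (5, 6, 13): truth gives 0; no alternative beats it.
(Checking all 125 profiles: 111 have a profitable deviation, 14 do not.)

111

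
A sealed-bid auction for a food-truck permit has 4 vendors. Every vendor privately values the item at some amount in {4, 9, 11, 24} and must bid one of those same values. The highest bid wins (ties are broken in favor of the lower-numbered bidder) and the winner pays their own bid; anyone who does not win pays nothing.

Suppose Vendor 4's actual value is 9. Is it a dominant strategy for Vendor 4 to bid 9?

Yes

Check each profile of the others' bids and compare truth against every alternative bid.
Others bid (4, 4, 4): truth gives 0, best alternative gives 0.
Others bid (4, 4, 9): truth gives 0, best alternative gives 0.
Others bid (4, 4, 11): truth gives 0, best alternative gives 0.
Others bid (4, 4, 24): truth gives 0, best alternative gives 0.
Others bid (4, 9, 4): truth gives 0, best alternative gives 0.
Others bid (4, 9, 9): truth gives 0, best alternative gives 0.
(Remaining 58 profiles checked similarly; truth is weakly best in each.)
In every case the truthful bid is at least as good as any alternative, so it is a dominant strategy.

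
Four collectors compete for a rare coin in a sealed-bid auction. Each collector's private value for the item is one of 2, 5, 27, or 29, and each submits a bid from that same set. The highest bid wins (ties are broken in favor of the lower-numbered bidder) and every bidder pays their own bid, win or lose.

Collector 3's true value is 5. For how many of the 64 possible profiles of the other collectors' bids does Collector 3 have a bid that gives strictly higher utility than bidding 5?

Others bid (2, 2, 27): truth gives -5; bid 2 gives -2 > -5. Violating.
Others bid (2, 2, 29): truth gives -5; bid 2 gives -2 > -5. Violating.
Others bid (2, 5, 2): truth gives -5; bid 2 gives -2 > -5. Violating.
Others bid (2, 5, 5): truth gives -5; bid 2 gives -2 > -5. Violating.
Others bid (2, 2, 2): truth gives 0; no alternative beats it.
Others bid (2, 2, 5): truth gives 0; no alternative beats it.
(Checking all 64 profiles: 62 have a profitable deviation, 2 do not.)

62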